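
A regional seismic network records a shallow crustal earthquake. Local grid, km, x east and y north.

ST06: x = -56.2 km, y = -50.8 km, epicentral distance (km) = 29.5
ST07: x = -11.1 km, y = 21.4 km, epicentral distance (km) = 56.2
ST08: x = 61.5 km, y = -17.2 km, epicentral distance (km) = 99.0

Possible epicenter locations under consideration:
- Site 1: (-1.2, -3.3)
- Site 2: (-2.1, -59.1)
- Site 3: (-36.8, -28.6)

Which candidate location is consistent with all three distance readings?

Site 3

For each candidate, compare |candidate − station| to the reported distance:
Site 1: residuals ST06 43.2, ST07 29.6, ST08 34.8 → max 43.2 km
Site 2: residuals ST06 25.2, ST07 24.8, ST08 22.8 → max 25.2 km
Site 3: residuals ST06 0.0, ST07 0.0, ST08 0.0 → max 0.0 km
Only Site 3 has all residuals ≈ 0.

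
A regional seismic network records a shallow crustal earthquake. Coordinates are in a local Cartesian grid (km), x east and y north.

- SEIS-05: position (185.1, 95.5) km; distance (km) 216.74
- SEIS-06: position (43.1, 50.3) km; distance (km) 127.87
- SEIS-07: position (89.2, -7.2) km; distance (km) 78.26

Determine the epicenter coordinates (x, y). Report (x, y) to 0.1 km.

Circle about each station: (x − 185.1)² + (y − 95.5)² = 216.74²; (x − 43.1)² + (y − 50.3)² = 127.87²; (x − 89.2)² + (y + 7.2)² = 78.26².
Subtracting pairs of circle equations eliminates x²+y² and gives linear equations (the radical axes):
-284.0 x − 90.4 y = -8369.07
-191.8 x − 205.4 y = 5477.82
Solving the 2×2 system: x ≈ 54.0, y ≈ -77.1 km.

x ≈ 54.0 km, y ≈ -77.1 km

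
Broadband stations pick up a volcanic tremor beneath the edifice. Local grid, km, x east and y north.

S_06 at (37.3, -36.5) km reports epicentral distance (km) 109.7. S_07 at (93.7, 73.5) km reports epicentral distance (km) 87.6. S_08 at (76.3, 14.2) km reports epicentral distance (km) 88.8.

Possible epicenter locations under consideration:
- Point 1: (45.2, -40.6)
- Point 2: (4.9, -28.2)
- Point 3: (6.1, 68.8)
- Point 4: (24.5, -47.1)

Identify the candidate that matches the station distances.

For each candidate, compare |candidate − station| to the reported distance:
Point 1: residuals S_06 100.8, S_07 36.4, S_08 25.8 → max 100.8 km
Point 2: residuals S_06 76.3, S_07 47.4, S_08 5.8 → max 76.3 km
Point 3: residuals S_06 0.1, S_07 0.1, S_08 0.1 → max 0.1 km
Point 4: residuals S_06 93.1, S_07 51.4, S_08 8.5 → max 93.1 km
Only Point 3 has all residuals ≈ 0.

Point 3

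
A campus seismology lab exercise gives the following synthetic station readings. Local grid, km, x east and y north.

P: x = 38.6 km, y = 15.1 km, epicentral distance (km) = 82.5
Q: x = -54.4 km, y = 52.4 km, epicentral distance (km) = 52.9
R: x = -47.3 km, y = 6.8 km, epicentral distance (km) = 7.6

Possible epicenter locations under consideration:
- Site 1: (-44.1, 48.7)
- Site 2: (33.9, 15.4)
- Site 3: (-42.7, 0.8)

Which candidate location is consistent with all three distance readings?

Site 3

For each candidate, compare |candidate − station| to the reported distance:
Site 1: residuals P 6.8, Q 42.0, R 34.4 → max 42.0 km
Site 2: residuals P 77.8, Q 42.8, R 74.1 → max 77.8 km
Site 3: residuals P 0.0, Q 0.0, R 0.0 → max 0.0 km
Only Site 3 has all residuals ≈ 0.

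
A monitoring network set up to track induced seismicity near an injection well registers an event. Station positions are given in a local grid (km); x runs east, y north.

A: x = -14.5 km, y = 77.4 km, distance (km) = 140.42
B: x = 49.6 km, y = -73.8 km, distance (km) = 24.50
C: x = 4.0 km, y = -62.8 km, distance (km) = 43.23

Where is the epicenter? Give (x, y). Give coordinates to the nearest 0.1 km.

Circle about each station: (x + 14.5)² + (y − 77.4)² = 140.42²; (x − 49.6)² + (y + 73.8)² = 24.50²; (x − 4.0)² + (y + 62.8)² = 43.23².
Subtracting the A equation from the B and C equations removes the quadratic terms:
128.2 x − 302.4 y = 20823.12
37.0 x − 280.4 y = 15607.77
Solving the 2×2 system: x ≈ 45.2, y ≈ -49.7 km.

(45.2, -49.7)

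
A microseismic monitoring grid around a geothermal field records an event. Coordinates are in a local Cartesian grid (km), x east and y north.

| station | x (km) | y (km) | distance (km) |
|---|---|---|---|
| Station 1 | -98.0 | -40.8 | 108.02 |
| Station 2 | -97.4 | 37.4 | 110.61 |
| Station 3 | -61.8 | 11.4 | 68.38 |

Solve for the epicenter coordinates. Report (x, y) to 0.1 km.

Circle about each station: (x + 98.0)² + (y + 40.8)² = 108.02²; (x + 97.4)² + (y − 37.4)² = 110.61²; (x + 61.8)² + (y − 11.4)² = 68.38².
Subtracting the Station 1 equation from the Station 2 and Station 3 equations removes the quadratic terms:
1.2 x + 156.4 y = -949.37
72.4 x + 104.4 y = -326.94
Solving the 2×2 system: x ≈ 4.3, y ≈ -6.1 km.

(4.3, -6.1)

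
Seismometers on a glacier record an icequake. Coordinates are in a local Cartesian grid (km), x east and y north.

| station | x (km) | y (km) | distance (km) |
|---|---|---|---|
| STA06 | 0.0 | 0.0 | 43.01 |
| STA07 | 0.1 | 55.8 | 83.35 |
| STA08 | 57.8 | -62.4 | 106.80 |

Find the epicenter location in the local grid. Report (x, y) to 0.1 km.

Circle about each station: x² + y² = 43.01²; (x − 0.1)² + (y − 55.8)² = 83.35²; (x − 57.8)² + (y + 62.4)² = 106.80².
Subtracting the STA06 equation from the STA07 and STA08 equations removes the quadratic terms:
0.2 x + 111.6 y = -1983.71
115.6 x − 124.8 y = -2321.78
Solving the 2×2 system: x ≈ -39.2, y ≈ -17.7 km.
Check against STA06 (with the unrounded x, y): √(x²+y²) = 43.01 ≈ 43.01 km. ✓

x ≈ -39.2 km, y ≈ -17.7 km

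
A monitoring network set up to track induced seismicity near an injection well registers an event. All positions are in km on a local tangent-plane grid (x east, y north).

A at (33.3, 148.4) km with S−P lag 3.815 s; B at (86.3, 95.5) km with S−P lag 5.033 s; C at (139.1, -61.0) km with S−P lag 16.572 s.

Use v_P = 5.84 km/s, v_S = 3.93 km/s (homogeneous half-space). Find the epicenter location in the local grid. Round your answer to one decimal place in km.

26.3 km east, 103.1 km north

Distance from S−P lag: d = Δt · v_P v_S / (v_P − v_S) = Δt · (5.84·3.93)/(5.84−3.93) ≈ 12.0163·Δt.
So d_A = 45.84, d_B = 60.48, d_C = 199.13 km.
Circle about each station: (x − 33.3)² + (y − 148.4)² = 45.84²; (x − 86.3)² + (y − 95.5)² = 60.48²; (x − 139.1)² + (y + 61.0)² = 199.13².
Subtracting the A equation from the B and C equations removes the quadratic terms:
106.0 x − 105.8 y = -8120.03
211.6 x − 418.8 y = -37613.09
Solving the 2×2 system: x ≈ 26.3, y ≈ 103.1 km.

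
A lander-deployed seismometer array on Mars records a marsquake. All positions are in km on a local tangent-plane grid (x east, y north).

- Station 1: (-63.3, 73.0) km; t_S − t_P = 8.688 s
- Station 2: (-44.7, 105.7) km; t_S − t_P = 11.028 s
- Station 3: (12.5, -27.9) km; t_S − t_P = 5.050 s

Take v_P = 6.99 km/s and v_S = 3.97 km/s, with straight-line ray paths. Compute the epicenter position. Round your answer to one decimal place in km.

x ≈ -16.4 km, y ≈ 8.4 km

Distance from S−P lag: d = Δt · v_P v_S / (v_P − v_S) = Δt · (6.99·3.97)/(6.99−3.97) ≈ 9.1888·Δt.
So d_Station 1 = 79.83, d_Station 2 = 101.33, d_Station 3 = 46.40 km.
Circle about each station: (x + 63.3)² + (y − 73.0)² = 79.83²; (x + 44.7)² + (y − 105.7)² = 101.33²; (x − 12.5)² + (y + 27.9)² = 46.40².
Subtracting the Station 1 equation from the Station 2 and Station 3 equations removes the quadratic terms:
37.2 x + 65.4 y = -60.25
151.6 x − 201.8 y = -4181.36
Solving the 2×2 system: x ≈ -16.4, y ≈ 8.4 km.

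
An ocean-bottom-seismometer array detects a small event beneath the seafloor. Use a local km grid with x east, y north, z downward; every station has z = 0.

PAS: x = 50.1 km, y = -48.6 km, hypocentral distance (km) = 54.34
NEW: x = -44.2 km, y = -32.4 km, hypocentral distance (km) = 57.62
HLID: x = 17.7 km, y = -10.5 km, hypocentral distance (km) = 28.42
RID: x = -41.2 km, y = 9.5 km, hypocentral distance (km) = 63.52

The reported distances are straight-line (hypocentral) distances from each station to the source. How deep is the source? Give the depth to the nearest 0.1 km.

z ≈ 23.2 km

Each station gives a sphere (x−x_i)² + (y−y_i)² + z² = d_i² (stations at z=0).
Subtracting the PAS sphere from NEW and HLID: z² cancels, leaving linear equations in x and y:
-188.6 x + 32.4 y = -2235.80
-64.8 x + 76.2 y = -2303.29
Solving: x ≈ 7.802, y ≈ -23.592 km (keep extra digits for the depth step; rounded: 7.8, -23.6).
Then from the PAS sphere: z² = 54.34² − (x − 50.1)² − (y + 48.6)² with x = 7.802, y = -23.592, so z ≈ 23.202 ≈ 23.2 km.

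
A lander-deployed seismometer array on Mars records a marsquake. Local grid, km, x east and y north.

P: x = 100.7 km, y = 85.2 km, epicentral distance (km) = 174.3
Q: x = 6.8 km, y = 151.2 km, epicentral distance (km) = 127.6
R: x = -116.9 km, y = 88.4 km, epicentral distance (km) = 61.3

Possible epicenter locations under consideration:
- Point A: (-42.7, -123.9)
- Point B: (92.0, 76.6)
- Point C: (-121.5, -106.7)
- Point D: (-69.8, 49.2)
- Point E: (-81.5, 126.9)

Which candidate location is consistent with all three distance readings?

For each candidate, compare |candidate − station| to the reported distance:
Point A: residuals P 79.2, Q 151.9, R 163.6 → max 163.6 km
Point B: residuals P 162.1, Q 14.4, R 147.9 → max 162.1 km
Point C: residuals P 119.3, Q 160.5, R 133.9 → max 160.5 km
Point D: residuals P 0.0, Q 0.0, R 0.0 → max 0.0 km
Point E: residuals P 12.6, Q 36.0, R 9.0 → max 36.0 km
Only Point D has all residuals ≈ 0.

Point D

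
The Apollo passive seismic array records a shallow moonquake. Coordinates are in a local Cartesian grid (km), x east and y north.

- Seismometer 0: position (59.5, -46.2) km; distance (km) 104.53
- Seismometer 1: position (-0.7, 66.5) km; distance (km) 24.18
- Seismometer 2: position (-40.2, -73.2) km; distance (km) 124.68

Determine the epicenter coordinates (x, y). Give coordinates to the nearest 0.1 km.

5.0 km east, 43.0 km north

Circle about each station: (x − 59.5)² + (y + 46.2)² = 104.53²; (x + 0.7)² + (y − 66.5)² = 24.18²; (x + 40.2)² + (y + 73.2)² = 124.68².
Subtracting the Seismometer 0 equation from the Seismometer 1 and Seismometer 2 equations removes the quadratic terms:
-120.4 x + 225.4 y = 9089.90
-199.4 x − 54.0 y = -3318.99
Solving the 2×2 system: x ≈ 5.0, y ≈ 43.0 km.
Check against Seismometer 0 (with the unrounded x, y): √((x − 59.5)²+(y + 46.2)²) = 104.53 ≈ 104.53 km. ✓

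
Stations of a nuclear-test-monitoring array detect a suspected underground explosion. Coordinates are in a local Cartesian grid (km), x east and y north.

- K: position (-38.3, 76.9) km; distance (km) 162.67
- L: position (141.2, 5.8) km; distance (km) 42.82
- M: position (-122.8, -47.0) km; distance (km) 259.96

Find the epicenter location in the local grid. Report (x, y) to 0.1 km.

120.9 km east, 43.5 km north

Circle about each station: (x + 38.3)² + (y − 76.9)² = 162.67²; (x − 141.2)² + (y − 5.8)² = 42.82²; (x + 122.8)² + (y + 47.0)² = 259.96².
Subtracting the K equation from the L and M equations removes the quadratic terms:
359.0 x − 142.2 y = 37218.56
-169.0 x − 247.8 y = -31209.33
Solving the 2×2 system: x ≈ 120.9, y ≈ 43.5 km.
Check against K (with the unrounded x, y): √((x + 38.3)²+(y − 76.9)²) = 162.67 ≈ 162.67 km. ✓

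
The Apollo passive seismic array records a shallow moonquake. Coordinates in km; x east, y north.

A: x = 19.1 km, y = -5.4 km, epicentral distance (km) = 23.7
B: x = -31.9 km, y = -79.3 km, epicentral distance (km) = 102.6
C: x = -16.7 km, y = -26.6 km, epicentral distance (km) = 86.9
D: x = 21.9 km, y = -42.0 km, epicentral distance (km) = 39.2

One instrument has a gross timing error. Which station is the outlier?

Solve using three stations at a time. Using A, B, D (subtract circle equations pairwise → linear system) gives (x, y) ≈ (42.5, -8.7).
Distances from that point to each station vs reported:
  A: calculated 23.7 vs reported 23.7 → residual 0.0 km
  B: calculated 102.6 vs reported 102.6 → residual 0.0 km
  C: calculated 61.9 vs reported 86.9 → residual 25.0 km
  D: calculated 39.2 vs reported 39.2 → residual 0.0 km
A, B, D are mutually consistent (residuals ≈ 0); C is off by 25.0 km.

C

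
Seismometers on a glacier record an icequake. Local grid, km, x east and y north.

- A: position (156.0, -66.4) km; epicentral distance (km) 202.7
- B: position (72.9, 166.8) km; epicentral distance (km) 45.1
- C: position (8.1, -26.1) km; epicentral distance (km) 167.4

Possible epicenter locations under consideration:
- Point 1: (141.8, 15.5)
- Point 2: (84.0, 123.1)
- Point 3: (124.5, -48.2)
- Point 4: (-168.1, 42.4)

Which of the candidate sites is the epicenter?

Point 2

For each candidate, compare |candidate − station| to the reported distance:
Point 1: residuals A 119.6, B 121.1, C 27.4 → max 121.1 km
Point 2: residuals A 0.0, B 0.0, C 0.0 → max 0.0 km
Point 3: residuals A 166.3, B 176.0, C 48.9 → max 176.0 km
Point 4: residuals A 139.2, B 226.1, C 21.6 → max 226.1 km
Only Point 2 has all residuals ≈ 0.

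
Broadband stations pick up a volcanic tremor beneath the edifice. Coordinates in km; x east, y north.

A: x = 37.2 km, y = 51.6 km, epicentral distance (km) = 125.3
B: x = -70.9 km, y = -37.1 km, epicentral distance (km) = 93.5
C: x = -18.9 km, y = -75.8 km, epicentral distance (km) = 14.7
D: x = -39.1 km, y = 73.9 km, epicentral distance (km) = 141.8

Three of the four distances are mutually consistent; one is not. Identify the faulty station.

Solve using three stations at a time. Using A, C, D (subtract circle equations pairwise → linear system) gives (x, y) ≈ (-9.3, -64.7).
Distances from that point to each station vs reported:
  A: calculated 125.3 vs reported 125.3 → residual 0.0 km
  B: calculated 67.5 vs reported 93.5 → residual 26.0 km
  C: calculated 14.6 vs reported 14.7 → residual 0.1 km
  D: calculated 141.8 vs reported 141.8 → residual 0.0 km
A, C, D are mutually consistent (residuals ≈ 0); B is off by 26.0 km.

B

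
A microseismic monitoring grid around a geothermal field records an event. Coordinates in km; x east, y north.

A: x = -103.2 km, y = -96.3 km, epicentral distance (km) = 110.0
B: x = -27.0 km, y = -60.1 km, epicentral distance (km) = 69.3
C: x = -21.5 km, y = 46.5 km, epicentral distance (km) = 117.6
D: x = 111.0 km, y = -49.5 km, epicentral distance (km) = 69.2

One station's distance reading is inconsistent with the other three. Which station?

A

Solve using three stations at a time. Using B, C, D (subtract circle equations pairwise → linear system) gives (x, y) ≈ (41.9, -52.6).
Distances from that point to each station vs reported:
  A: calculated 151.5 vs reported 110.0 → residual 41.5 km
  B: calculated 69.3 vs reported 69.3 → residual 0.0 km
  C: calculated 117.6 vs reported 117.6 → residual 0.0 km
  D: calculated 69.2 vs reported 69.2 → residual 0.0 km
B, C, D are mutually consistent (residuals ≈ 0); A is off by 41.5 km.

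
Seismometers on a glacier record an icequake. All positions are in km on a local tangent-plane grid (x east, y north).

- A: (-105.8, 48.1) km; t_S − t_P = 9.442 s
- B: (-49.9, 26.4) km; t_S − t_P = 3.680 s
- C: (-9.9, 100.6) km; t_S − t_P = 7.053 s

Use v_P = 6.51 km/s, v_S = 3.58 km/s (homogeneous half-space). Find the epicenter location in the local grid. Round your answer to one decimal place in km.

Distance from S−P lag: d = Δt · v_P v_S / (v_P − v_S) = Δt · (6.51·3.58)/(6.51−3.58) ≈ 7.9542·Δt.
So d_A = 75.10, d_B = 29.27, d_C = 56.10 km.
Circle about each station: (x + 105.8)² + (y − 48.1)² = 75.10²; (x + 49.9)² + (y − 26.4)² = 29.27²; (x + 9.9)² + (y − 100.6)² = 56.10².
Subtracting pairs of circle equations eliminates x²+y² and gives linear equations (the radical axes):
111.8 x − 43.4 y = -5537.00
191.8 x + 105.0 y = -796.08
Solving the 2×2 system: x ≈ -30.7, y ≈ 48.5 km.
Check against A (with the unrounded x, y): √((x + 105.8)²+(y − 48.1)²) = 75.10 ≈ 75.10 km. ✓

x ≈ -30.7 km, y ≈ 48.5 km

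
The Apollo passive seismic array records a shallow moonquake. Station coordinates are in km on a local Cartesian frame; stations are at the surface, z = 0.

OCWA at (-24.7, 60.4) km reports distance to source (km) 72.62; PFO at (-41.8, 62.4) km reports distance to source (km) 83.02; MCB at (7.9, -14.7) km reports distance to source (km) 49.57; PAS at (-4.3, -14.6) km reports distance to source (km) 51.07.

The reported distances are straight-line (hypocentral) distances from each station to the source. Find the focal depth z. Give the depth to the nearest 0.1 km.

Each station gives a sphere (x−x_i)² + (y−y_i)² + z² = d_i² (stations at z=0).
Subtracting the OCWA sphere from PFO and MCB: z² cancels, leaving linear equations in x and y:
-34.2 x + 4.0 y = -235.91
65.2 x − 150.2 y = -1163.27
Solving: x ≈ 8.221, y ≈ 11.313 km (keep extra digits for the depth step; rounded: 8.2, 11.3).
Then from the OCWA sphere: z² = 72.62² − (x + 24.7)² − (y − 60.4)² with x = 8.221, y = 11.313, so z ≈ 42.194 ≈ 42.2 km.
Check against PAS (with the unrounded solution): distance 51.08 ≈ 51.07 km. ✓

z ≈ 42.2 km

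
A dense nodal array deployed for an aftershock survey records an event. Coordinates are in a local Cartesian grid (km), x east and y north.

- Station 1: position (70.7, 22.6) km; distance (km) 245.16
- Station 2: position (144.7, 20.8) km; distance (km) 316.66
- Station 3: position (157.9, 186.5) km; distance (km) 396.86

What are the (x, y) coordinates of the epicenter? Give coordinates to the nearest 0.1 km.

Circle about each station: (x − 70.7)² + (y − 22.6)² = 245.16²; (x − 144.7)² + (y − 20.8)² = 316.66²; (x − 157.9)² + (y − 186.5)² = 396.86².
Subtracting the Station 1 equation from the Station 2 and Station 3 equations removes the quadratic terms:
148.0 x − 3.6 y = -24308.65
174.4 x + 327.8 y = -43189.02
Solving the 2×2 system: x ≈ -165.3, y ≈ -43.8 km.

(-165.3, -43.8)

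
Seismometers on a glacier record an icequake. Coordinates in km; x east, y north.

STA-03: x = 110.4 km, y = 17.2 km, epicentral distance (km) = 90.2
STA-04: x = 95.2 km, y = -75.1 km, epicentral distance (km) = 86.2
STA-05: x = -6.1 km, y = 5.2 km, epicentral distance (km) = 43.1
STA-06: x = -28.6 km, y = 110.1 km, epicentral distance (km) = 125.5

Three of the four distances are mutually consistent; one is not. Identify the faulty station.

Solve using three stations at a time. Using STA-03, STA-04, STA-05 (subtract circle equations pairwise → linear system) gives (x, y) ≈ (28.5, -20.5).
Distances from that point to each station vs reported:
  STA-03: calculated 90.2 vs reported 90.2 → residual 0.0 km
  STA-04: calculated 86.2 vs reported 86.2 → residual 0.0 km
  STA-05: calculated 43.1 vs reported 43.1 → residual 0.0 km
  STA-06: calculated 142.6 vs reported 125.5 → residual 17.1 km
STA-03, STA-04, STA-05 are mutually consistent (residuals ≈ 0); STA-06 is off by 17.1 km.

STA-06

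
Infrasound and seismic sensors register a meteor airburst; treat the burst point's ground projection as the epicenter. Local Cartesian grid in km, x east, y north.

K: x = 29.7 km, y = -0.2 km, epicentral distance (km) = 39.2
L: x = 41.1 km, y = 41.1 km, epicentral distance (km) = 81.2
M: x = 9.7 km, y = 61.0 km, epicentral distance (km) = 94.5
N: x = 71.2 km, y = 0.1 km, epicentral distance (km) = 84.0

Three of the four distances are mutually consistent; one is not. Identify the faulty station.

Solve using three stations at a time. Using K, L, M (subtract circle equations pairwise → linear system) gives (x, y) ≈ (9.0, -33.5).
Distances from that point to each station vs reported:
  K: calculated 39.2 vs reported 39.2 → residual 0.0 km
  L: calculated 81.2 vs reported 81.2 → residual 0.0 km
  M: calculated 94.5 vs reported 94.5 → residual 0.0 km
  N: calculated 70.7 vs reported 84.0 → residual 13.3 km
K, L, M are mutually consistent (residuals ≈ 0); N is off by 13.3 km.

N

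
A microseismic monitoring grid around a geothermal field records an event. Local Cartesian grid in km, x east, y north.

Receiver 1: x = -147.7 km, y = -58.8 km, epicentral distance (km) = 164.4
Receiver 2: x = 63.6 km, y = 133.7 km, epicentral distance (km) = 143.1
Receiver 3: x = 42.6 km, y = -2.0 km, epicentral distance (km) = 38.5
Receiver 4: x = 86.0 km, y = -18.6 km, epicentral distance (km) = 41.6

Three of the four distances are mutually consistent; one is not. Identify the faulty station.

Receiver 4

Solve using three stations at a time. Using Receiver 1, Receiver 2, Receiver 3 (subtract circle equations pairwise → linear system) gives (x, y) ≈ (4.5, 3.4).
Distances from that point to each station vs reported:
  Receiver 1: calculated 164.4 vs reported 164.4 → residual 0.0 km
  Receiver 2: calculated 143.1 vs reported 143.1 → residual 0.0 km
  Receiver 3: calculated 38.5 vs reported 38.5 → residual 0.0 km
  Receiver 4: calculated 84.4 vs reported 41.6 → residual 42.8 km
Receiver 1, Receiver 2, Receiver 3 are mutually consistent (residuals ≈ 0); Receiver 4 is off by 42.8 km.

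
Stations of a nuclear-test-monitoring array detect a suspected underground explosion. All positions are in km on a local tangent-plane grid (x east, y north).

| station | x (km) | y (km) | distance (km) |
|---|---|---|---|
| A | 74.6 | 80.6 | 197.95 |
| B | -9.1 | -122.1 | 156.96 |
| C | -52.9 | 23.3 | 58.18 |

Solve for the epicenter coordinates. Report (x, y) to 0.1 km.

-106.6 km east, 0.9 km north

Circle about each station: (x − 74.6)² + (y − 80.6)² = 197.95²; (x + 9.1)² + (y + 122.1)² = 156.96²; (x + 52.9)² + (y − 23.3)² = 58.18².
Subtracting the A equation from the B and C equations removes the quadratic terms:
-167.4 x − 405.4 y = 17477.46
-255.0 x − 114.6 y = 27079.07
Solving the 2×2 system: x ≈ -106.6, y ≈ 0.9 km.
Check against A (with the unrounded x, y): √((x − 74.6)²+(y − 80.6)²) = 197.95 ≈ 197.95 km. ✓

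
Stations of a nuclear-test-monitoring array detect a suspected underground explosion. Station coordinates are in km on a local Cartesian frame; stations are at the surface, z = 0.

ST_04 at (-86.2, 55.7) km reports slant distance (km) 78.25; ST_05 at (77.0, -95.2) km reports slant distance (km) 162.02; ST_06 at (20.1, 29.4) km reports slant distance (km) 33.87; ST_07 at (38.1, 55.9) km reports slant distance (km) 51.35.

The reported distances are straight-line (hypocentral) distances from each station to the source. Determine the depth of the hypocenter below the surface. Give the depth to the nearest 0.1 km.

Each station gives a sphere (x−x_i)² + (y−y_i)² + z² = d_i² (stations at z=0).
Subtracting the ST_04 sphere from ST_05 and ST_06: z² cancels, leaving linear equations in x and y:
326.4 x − 301.8 y = -15668.31
212.6 x − 52.6 y = -4288.67
Solving: x ≈ -10.005, y ≈ 41.096 km (keep extra digits for the depth step; rounded: -10.0, 41.1).
Then from the ST_04 sphere: z² = 78.25² − (x + 86.2)² − (y − 55.7)² with x = -10.005, y = 41.096, so z ≈ 10.203 ≈ 10.2 km.
Check against ST_07 (with the unrounded solution): distance 51.35 ≈ 51.35 km. ✓

depth ≈ 10.2 km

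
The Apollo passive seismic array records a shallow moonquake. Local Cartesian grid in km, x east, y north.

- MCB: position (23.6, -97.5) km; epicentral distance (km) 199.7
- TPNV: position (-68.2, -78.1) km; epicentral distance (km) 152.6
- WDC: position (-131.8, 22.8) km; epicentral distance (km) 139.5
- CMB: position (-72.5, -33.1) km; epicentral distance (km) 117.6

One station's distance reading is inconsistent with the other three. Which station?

Solve using three stations at a time. Using TPNV, WDC, CMB (subtract circle equations pairwise → linear system) gives (x, y) ≈ (3.5, 56.5).
Distances from that point to each station vs reported:
  MCB: calculated 155.3 vs reported 199.7 → residual 44.4 km
  TPNV: calculated 152.5 vs reported 152.6 → residual 0.1 km
  WDC: calculated 139.4 vs reported 139.5 → residual 0.1 km
  CMB: calculated 117.5 vs reported 117.6 → residual 0.1 km
TPNV, WDC, CMB are mutually consistent (residuals ≈ 0); MCB is off by 44.4 km.

MCB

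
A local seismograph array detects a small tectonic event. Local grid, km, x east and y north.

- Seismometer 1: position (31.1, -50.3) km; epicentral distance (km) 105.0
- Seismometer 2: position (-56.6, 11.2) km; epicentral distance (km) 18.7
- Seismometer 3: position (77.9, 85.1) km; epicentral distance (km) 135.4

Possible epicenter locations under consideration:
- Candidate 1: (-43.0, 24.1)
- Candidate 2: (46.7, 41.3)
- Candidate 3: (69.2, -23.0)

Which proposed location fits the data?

For each candidate, compare |candidate − station| to the reported distance:
Candidate 1: residuals Seismometer 1 0.0, Seismometer 2 0.0, Seismometer 3 0.0 → max 0.0 km
Candidate 2: residuals Seismometer 1 12.1, Seismometer 2 88.9, Seismometer 3 81.6 → max 88.9 km
Candidate 3: residuals Seismometer 1 58.1, Seismometer 2 111.7, Seismometer 3 27.0 → max 111.7 km
Only Candidate 1 has all residuals ≈ 0.

Candidate 1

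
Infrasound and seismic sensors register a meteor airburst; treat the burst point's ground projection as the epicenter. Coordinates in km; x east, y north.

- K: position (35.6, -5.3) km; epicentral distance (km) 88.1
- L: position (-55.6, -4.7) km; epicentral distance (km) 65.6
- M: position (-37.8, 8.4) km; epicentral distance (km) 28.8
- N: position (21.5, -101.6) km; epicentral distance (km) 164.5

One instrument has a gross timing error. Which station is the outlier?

M

Solve using three stations at a time. Using K, L, N (subtract circle equations pairwise → linear system) gives (x, y) ≈ (-28.6, 55.1).
Distances from that point to each station vs reported:
  K: calculated 88.1 vs reported 88.1 → residual 0.0 km
  L: calculated 65.6 vs reported 65.6 → residual 0.0 km
  M: calculated 47.6 vs reported 28.8 → residual 18.8 km
  N: calculated 164.5 vs reported 164.5 → residual 0.0 km
K, L, N are mutually consistent (residuals ≈ 0); M is off by 18.8 km.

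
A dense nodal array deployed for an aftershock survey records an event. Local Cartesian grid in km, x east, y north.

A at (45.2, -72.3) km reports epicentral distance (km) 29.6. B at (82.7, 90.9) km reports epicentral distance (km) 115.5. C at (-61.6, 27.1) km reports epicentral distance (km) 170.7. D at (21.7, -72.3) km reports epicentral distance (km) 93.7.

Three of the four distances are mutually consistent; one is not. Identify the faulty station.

A

Solve using three stations at a time. Using B, C, D (subtract circle equations pairwise → linear system) gives (x, y) ≈ (101.6, -23.1).
Distances from that point to each station vs reported:
  A: calculated 74.8 vs reported 29.6 → residual 45.2 km
  B: calculated 115.6 vs reported 115.5 → residual 0.1 km
  C: calculated 170.8 vs reported 170.7 → residual 0.1 km
  D: calculated 93.8 vs reported 93.7 → residual 0.1 km
B, C, D are mutually consistent (residuals ≈ 0); A is off by 45.2 km.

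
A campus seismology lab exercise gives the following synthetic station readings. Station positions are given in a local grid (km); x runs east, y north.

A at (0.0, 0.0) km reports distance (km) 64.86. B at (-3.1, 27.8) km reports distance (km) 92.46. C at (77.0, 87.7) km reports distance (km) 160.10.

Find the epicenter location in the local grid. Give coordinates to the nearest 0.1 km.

Circle about each station: x² + y² = 64.86²; (x + 3.1)² + (y − 27.8)² = 92.46²; (x − 77.0)² + (y − 87.7)² = 160.10².
Subtracting the A equation from the B and C equations removes the quadratic terms:
-6.2 x + 55.6 y = -3559.58
154.0 x + 175.4 y = -7804.90
Solving the 2×2 system: x ≈ 19.7, y ≈ -61.8 km.

(19.7, -61.8)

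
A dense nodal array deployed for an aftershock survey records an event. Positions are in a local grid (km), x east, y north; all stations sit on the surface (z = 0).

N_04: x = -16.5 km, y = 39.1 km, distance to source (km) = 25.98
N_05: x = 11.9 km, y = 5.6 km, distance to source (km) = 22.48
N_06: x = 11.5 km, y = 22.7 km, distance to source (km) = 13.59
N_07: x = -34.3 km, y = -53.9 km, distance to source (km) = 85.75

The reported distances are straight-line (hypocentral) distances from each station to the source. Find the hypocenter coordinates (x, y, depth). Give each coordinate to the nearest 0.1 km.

(1.8, 23.3, 9.5)

Each station gives a sphere (x−x_i)² + (y−y_i)² + z² = d_i² (stations at z=0).
Subtracting the N_04 sphere from N_05 and N_06: z² cancels, leaving linear equations in x and y:
56.8 x − 67.0 y = -1458.48
56.0 x − 32.8 y = -663.25
Solving: x ≈ 1.800, y ≈ 23.295 km (keep extra digits for the depth step; rounded: 1.8, 23.3).
Then from the N_04 sphere: z² = 25.98² − (x + 16.5)² − (y − 39.1)² with x = 1.800, y = 23.295, so z ≈ 9.501 ≈ 9.5 km.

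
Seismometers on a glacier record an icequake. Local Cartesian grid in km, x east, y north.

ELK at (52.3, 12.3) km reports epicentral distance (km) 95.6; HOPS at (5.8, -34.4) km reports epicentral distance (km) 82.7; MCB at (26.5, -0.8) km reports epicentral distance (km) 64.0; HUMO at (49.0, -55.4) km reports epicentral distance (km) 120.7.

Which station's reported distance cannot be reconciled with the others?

Solve using three stations at a time. Using HOPS, MCB, HUMO (subtract circle equations pairwise → linear system) gives (x, y) ≈ (-18.6, 44.6).
Distances from that point to each station vs reported:
  ELK: calculated 77.9 vs reported 95.6 → residual 17.7 km
  HOPS: calculated 82.7 vs reported 82.7 → residual 0.0 km
  MCB: calculated 64.0 vs reported 64.0 → residual 0.0 km
  HUMO: calculated 120.7 vs reported 120.7 → residual 0.0 km
HOPS, MCB, HUMO are mutually consistent (residuals ≈ 0); ELK is off by 17.7 km.

ELK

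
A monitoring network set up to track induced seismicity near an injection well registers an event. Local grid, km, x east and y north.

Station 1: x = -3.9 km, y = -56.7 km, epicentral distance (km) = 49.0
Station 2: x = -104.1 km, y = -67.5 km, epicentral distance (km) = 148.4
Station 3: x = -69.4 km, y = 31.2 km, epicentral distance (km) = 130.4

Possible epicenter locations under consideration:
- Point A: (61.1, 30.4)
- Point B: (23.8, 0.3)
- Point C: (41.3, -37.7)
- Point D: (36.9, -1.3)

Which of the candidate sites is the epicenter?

Point C

For each candidate, compare |candidate − station| to the reported distance:
Point A: residuals Station 1 59.7, Station 2 43.6, Station 3 0.1 → max 59.7 km
Point B: residuals Station 1 14.4, Station 2 3.6, Station 3 32.2 → max 32.2 km
Point C: residuals Station 1 0.0, Station 2 0.0, Station 3 0.0 → max 0.0 km
Point D: residuals Station 1 19.8, Station 2 7.4, Station 3 19.2 → max 19.8 km
Only Point C has all residuals ≈ 0.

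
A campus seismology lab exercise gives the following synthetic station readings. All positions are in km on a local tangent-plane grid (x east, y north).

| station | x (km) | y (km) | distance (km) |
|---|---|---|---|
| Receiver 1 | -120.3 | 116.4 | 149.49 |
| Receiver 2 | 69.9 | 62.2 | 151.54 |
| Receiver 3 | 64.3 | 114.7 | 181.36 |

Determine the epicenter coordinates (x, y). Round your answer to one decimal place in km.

-57.8 km east, -19.4 km north

Circle about each station: (x + 120.3)² + (y − 116.4)² = 149.49²; (x − 69.9)² + (y − 62.2)² = 151.54²; (x − 64.3)² + (y − 114.7)² = 181.36².
Subtracting pairs of circle equations eliminates x²+y² and gives linear equations (the radical axes):
380.4 x − 108.4 y = -19883.31
369.2 x − 3.4 y = -21274.66
Solving the 2×2 system: x ≈ -57.8, y ≈ -19.4 km.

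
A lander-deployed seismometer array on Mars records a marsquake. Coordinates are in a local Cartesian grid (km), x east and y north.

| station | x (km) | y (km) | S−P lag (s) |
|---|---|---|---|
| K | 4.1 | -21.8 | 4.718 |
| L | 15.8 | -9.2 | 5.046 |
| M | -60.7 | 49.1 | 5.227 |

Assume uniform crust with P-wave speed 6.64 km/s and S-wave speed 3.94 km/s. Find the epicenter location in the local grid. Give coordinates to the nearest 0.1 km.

Distance from S−P lag: d = Δt · v_P v_S / (v_P − v_S) = Δt · (6.64·3.94)/(6.64−3.94) ≈ 9.6895·Δt.
So d_K = 45.71, d_L = 48.89, d_M = 50.65 km.
Circle about each station: (x − 4.1)² + (y + 21.8)² = 45.71²; (x − 15.8)² + (y + 9.2)² = 48.89²; (x + 60.7)² + (y − 49.1)² = 50.65².
Subtracting the K equation from the L and M equations removes the quadratic terms:
23.4 x + 25.2 y = -458.60
-129.6 x + 141.8 y = 5127.23
Solving the 2×2 system: x ≈ -29.5, y ≈ 9.2 km.

(-29.5, 9.2)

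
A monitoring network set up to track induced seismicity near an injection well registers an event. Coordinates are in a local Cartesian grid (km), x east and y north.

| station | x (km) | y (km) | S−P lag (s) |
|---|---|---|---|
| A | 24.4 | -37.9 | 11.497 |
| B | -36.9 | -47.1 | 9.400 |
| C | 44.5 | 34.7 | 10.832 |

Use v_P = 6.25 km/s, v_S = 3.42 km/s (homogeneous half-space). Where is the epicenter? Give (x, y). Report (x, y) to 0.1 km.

(-36.6, 23.9)

Distance from S−P lag: d = Δt · v_P v_S / (v_P − v_S) = Δt · (6.25·3.42)/(6.25−3.42) ≈ 7.5530·Δt.
So d_A = 86.84, d_B = 71.00, d_C = 81.81 km.
Circle about each station: (x − 24.4)² + (y + 37.9)² = 86.84²; (x + 36.9)² + (y + 47.1)² = 71.00²; (x − 44.5)² + (y − 34.7)² = 81.81².
Subtracting pairs of circle equations eliminates x²+y² and gives linear equations (the radical axes):
-122.6 x − 18.4 y = 4048.44
40.2 x + 145.2 y = 2000.88
Solving the 2×2 system: x ≈ -36.6, y ≈ 23.9 km.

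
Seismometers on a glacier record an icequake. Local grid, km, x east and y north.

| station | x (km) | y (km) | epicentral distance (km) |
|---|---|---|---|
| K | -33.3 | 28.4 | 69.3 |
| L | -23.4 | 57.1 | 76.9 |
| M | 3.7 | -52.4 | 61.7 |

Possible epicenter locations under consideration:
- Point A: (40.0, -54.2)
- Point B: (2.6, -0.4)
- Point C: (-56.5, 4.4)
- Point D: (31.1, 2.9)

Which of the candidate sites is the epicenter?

For each candidate, compare |candidate − station| to the reported distance:
Point A: residuals K 41.1, L 51.2, M 25.4 → max 51.2 km
Point B: residuals K 23.3, L 13.8, M 9.7 → max 23.3 km
Point C: residuals K 35.9, L 14.7, M 21.1 → max 35.9 km
Point D: residuals K 0.0, L 0.0, M 0.0 → max 0.0 km
Only Point D has all residuals ≈ 0.

Point D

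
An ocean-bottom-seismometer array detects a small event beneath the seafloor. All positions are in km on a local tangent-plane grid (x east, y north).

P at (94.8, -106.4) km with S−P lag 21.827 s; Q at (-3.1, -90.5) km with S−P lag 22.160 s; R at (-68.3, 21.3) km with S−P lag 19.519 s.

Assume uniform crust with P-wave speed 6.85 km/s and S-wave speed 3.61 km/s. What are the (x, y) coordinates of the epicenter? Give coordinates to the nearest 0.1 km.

x ≈ 75.8 km, y ≈ 59.1 km

Distance from S−P lag: d = Δt · v_P v_S / (v_P − v_S) = Δt · (6.85·3.61)/(6.85−3.61) ≈ 7.6323·Δt.
So d_P = 166.59, d_Q = 169.13, d_R = 148.97 km.
Circle about each station: (x − 94.8)² + (y + 106.4)² = 166.59²; (x + 3.1)² + (y + 90.5)² = 169.13²; (x + 68.3)² + (y − 21.3)² = 148.97².
Subtracting the P equation from the Q and R equations removes the quadratic terms:
-195.8 x + 31.8 y = -12960.87
-326.2 x + 255.4 y = -9629.25
Solving the 2×2 system: x ≈ 75.8, y ≈ 59.1 km.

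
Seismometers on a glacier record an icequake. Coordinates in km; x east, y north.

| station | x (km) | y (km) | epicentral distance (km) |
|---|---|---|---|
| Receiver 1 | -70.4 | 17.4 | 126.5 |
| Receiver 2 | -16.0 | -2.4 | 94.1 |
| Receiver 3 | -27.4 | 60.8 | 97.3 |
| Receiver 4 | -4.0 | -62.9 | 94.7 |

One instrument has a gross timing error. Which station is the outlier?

Receiver 2

Solve using three stations at a time. Using Receiver 1, Receiver 3, Receiver 4 (subtract circle equations pairwise → linear system) gives (x, y) ≈ (56.0, 10.5).
Distances from that point to each station vs reported:
  Receiver 1: calculated 126.6 vs reported 126.5 → residual 0.1 km
  Receiver 2: calculated 73.1 vs reported 94.1 → residual 21.0 km
  Receiver 3: calculated 97.4 vs reported 97.3 → residual 0.1 km
  Receiver 4: calculated 94.8 vs reported 94.7 → residual 0.1 km
Receiver 1, Receiver 3, Receiver 4 are mutually consistent (residuals ≈ 0); Receiver 2 is off by 21.0 km.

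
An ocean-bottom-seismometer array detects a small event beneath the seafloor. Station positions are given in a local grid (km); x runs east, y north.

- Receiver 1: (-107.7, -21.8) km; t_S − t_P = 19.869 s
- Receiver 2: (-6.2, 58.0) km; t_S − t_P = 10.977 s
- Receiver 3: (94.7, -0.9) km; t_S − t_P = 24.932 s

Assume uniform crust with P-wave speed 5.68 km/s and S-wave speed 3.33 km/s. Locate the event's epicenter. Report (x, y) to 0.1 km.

-57.4 km east, 130.0 km north

Distance from S−P lag: d = Δt · v_P v_S / (v_P − v_S) = Δt · (5.68·3.33)/(5.68−3.33) ≈ 8.0487·Δt.
So d_Receiver 1 = 159.92, d_Receiver 2 = 88.35, d_Receiver 3 = 200.67 km.
Circle about each station: (x + 107.7)² + (y + 21.8)² = 159.92²; (x + 6.2)² + (y − 58.0)² = 88.35²; (x − 94.7)² + (y + 0.9)² = 200.67².
Subtracting pairs of circle equations eliminates x²+y² and gives linear equations (the radical axes):
203.0 x + 159.6 y = 9096.59
404.8 x + 41.8 y = -17799.67
Solving the 2×2 system: x ≈ -57.4, y ≈ 130.0 km.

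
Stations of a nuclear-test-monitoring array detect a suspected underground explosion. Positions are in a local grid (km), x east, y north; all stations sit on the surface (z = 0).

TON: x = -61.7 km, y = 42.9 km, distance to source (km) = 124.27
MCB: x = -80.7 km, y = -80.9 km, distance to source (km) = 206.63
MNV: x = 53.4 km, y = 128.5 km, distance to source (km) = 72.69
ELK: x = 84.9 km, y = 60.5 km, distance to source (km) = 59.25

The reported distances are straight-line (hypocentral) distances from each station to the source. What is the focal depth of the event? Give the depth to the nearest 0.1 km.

46.2 km

Each station gives a sphere (x−x_i)² + (y−y_i)² + z² = d_i² (stations at z=0).
Subtracting the TON sphere from MCB and MNV: z² cancels, leaving linear equations in x and y:
-38.0 x − 247.6 y = -19842.92
230.2 x + 171.2 y = 23875.71
Solving: x ≈ 49.800, y ≈ 72.498 km (keep extra digits for the depth step; rounded: 49.8, 72.5).
Then from the TON sphere: z² = 124.27² − (x + 61.7)² − (y − 42.9)² with x = 49.800, y = 72.498, so z ≈ 46.203 ≈ 46.2 km.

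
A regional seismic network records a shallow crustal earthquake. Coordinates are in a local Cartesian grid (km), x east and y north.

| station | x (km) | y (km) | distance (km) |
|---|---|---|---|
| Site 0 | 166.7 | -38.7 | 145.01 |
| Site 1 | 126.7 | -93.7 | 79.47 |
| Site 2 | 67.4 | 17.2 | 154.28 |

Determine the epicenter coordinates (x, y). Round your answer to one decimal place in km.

Circle about each station: (x − 166.7)² + (y + 38.7)² = 145.01²; (x − 126.7)² + (y + 93.7)² = 79.47²; (x − 67.4)² + (y − 17.2)² = 154.28².
Subtracting the Site 0 equation from the Site 1 and Site 2 equations removes the quadratic terms:
-80.0 x − 110.0 y = 10258.42
-198.6 x + 111.8 y = -27222.40
Solving the 2×2 system: x ≈ 60.0, y ≈ -136.9 km.

(60.0, -136.9)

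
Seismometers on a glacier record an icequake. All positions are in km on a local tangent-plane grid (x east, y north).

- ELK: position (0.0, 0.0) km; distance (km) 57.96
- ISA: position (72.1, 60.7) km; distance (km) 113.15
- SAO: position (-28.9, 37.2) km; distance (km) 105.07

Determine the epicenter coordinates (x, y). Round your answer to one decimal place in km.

x ≈ 35.0 km, y ≈ -46.2 km

Circle about each station: x² + y² = 57.96²; (x − 72.1)² + (y − 60.7)² = 113.15²; (x + 28.9)² + (y − 37.2)² = 105.07².
Subtracting the ELK equation from the ISA and SAO equations removes the quadratic terms:
144.2 x + 121.4 y = -560.66
-57.8 x + 74.4 y = -5461.29
Solving the 2×2 system: x ≈ 35.0, y ≈ -46.2 km.
Check against ELK (with the unrounded x, y): √(x²+y²) = 57.97 ≈ 57.96 km. ✓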